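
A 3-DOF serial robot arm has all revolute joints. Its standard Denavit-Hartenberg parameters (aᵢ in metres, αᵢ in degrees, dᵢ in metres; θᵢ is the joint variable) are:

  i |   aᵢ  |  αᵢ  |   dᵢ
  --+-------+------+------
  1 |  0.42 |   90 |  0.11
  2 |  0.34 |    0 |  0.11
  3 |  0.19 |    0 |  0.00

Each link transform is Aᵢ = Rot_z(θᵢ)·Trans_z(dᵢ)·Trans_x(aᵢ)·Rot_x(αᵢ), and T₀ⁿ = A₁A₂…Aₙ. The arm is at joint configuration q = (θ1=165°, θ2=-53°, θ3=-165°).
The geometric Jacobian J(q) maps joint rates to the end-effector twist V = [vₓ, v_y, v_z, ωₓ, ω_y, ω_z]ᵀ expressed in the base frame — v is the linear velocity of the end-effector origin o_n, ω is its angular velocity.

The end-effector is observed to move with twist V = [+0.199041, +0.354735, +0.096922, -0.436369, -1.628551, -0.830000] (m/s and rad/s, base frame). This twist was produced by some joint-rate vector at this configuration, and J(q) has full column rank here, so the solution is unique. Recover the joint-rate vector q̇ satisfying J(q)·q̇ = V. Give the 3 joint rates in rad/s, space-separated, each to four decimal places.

o_n = [-0.4302, 0.2292, -0.0446]
J₁: ẑ×o_n = [-0.2292, -0.4302, 0.0000], ω = ẑ
J2: z=[0.2588, 0.9659, 0.0000] o=[-0.4057, 0.1087, 0.1100] → [-0.1493, 0.0400, 0.0549, 0.2588, 0.9659, 0.0000]
J3: z=[0.2588, 0.9659, 0.0000] o=[-0.5749, 0.2679, -0.1615] → [0.1130, -0.0303, -0.1497, 0.2588, 0.9659, 0.0000]
q̇ = J⁺·V = [-0.8300, -0.7600, -0.9260]

-0.8300 -0.7600 -0.9260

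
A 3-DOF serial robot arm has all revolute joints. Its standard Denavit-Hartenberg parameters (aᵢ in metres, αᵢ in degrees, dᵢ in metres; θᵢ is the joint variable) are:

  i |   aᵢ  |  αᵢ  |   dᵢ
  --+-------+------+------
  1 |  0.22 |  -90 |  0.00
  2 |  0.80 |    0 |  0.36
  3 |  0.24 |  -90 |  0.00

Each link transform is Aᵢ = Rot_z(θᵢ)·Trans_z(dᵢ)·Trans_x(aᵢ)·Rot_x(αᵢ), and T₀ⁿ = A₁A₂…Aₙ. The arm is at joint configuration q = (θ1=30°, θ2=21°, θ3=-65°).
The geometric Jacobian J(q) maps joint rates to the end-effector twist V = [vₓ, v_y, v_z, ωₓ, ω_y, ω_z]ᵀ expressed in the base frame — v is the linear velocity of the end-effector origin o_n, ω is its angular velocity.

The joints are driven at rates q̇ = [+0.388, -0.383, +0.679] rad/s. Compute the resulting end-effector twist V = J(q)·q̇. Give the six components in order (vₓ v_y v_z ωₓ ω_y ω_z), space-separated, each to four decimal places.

o_n = [0.8068, 0.8815, -0.1200]
J₁: ẑ×o_n = [-0.8815, 0.8068, 0.0000], ω = ẑ
J2: z=[-0.5000, 0.8660, 0.0000] o=[0.1905, 0.1100, 0.0000] → [-0.1039, -0.0600, -0.9195, -0.5000, 0.8660, 0.0000]
J3: z=[-0.5000, 0.8660, 0.0000] o=[0.6573, 0.7952, -0.2867] → [0.1444, 0.0834, -0.1726, -0.5000, 0.8660, 0.0000]
V = J·q̇ = [-0.2042, 0.3926, 0.2349, -0.1480, 0.2563, 0.3880]

-0.2042 0.3926 0.2349 -0.1480 0.2563 0.3880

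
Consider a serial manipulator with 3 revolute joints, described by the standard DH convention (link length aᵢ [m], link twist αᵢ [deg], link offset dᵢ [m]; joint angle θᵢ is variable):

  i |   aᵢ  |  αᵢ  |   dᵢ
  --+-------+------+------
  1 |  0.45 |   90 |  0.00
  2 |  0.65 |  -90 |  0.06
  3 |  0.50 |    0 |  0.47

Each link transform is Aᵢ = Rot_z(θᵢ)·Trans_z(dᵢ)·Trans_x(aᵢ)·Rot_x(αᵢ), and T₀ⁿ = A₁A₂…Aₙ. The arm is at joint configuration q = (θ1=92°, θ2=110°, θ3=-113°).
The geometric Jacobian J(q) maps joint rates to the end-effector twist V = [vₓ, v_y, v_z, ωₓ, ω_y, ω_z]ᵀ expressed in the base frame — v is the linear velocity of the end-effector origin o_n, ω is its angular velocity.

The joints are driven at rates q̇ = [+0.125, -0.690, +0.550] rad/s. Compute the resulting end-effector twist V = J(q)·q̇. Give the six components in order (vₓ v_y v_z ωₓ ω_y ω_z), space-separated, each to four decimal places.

o_n = [0.5251, -0.1289, 0.2665]
J₁: ẑ×o_n = [0.1289, 0.5251, -0.0000], ω = ẑ
J2: z=[0.9994, 0.0349, 0.0000] o=[-0.0157, 0.4497, 0.0000] → [0.0093, -0.2663, -0.5971, 0.9994, 0.0349, 0.0000]
J3: z=[0.0328, -0.9391, -0.3420] o=[0.0520, 0.2296, 0.6108] → [0.2007, -0.1505, 0.4325, 0.0328, -0.9391, -0.3420]
V = J·q̇ = [0.1201, 0.1666, 0.6499, -0.6715, -0.5406, -0.0631]

0.1201 0.1666 0.6499 -0.6715 -0.5406 -0.0631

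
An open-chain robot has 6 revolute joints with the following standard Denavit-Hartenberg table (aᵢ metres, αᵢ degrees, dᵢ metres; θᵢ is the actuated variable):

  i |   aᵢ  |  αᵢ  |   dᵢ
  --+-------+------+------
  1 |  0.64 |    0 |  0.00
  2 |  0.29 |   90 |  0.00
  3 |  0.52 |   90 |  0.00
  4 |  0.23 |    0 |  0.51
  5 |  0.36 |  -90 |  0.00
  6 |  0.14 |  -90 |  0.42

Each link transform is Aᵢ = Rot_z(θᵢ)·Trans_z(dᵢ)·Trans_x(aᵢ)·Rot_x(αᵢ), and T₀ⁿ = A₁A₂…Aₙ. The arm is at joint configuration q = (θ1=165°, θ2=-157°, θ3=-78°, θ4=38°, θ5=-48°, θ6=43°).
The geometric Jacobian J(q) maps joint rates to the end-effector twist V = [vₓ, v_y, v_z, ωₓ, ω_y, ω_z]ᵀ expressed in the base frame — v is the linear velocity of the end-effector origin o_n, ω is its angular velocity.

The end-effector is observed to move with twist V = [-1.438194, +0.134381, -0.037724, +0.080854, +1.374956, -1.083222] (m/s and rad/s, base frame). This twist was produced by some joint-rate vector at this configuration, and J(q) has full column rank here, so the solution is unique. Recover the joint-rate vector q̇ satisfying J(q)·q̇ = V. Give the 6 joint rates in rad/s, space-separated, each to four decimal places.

o_n = [-0.4133, -0.2852, -1.2889]
J₁: ẑ×o_n = [0.2852, -0.4133, 0.0000], ω = ẑ
J2: z=[0.0000, 0.0000, 1.0000] o=[-0.6182, 0.1656, 0.0000] → [0.4508, 0.2049, -0.0000, 0.0000, 0.0000, 1.0000]
J3: z=[0.1392, -0.9903, 0.0000] o=[-0.3310, 0.2060, 0.0000] → [1.2763, 0.1794, -0.1498, 0.1392, -0.9903, 0.0000]
J4: z=[-0.9686, -0.1361, -0.2079] o=[-0.2240, 0.2211, -0.5086] → [0.0010, -0.7164, 0.4645, -0.9686, -0.1361, -0.2079]
J5: z=[-0.9686, -0.1361, -0.2079] o=[-0.6609, 0.0166, -0.7920] → [0.0049, -0.5328, 0.3260, -0.9686, -0.1361, -0.2079]
J6: z=[0.1728, -0.9702, -0.1699] o=[-0.5966, 0.0888, -1.1387] → [0.0821, -0.0052, 0.1133, 0.1728, -0.9702, -0.1699]
q̇ = J⁺·V = [-0.6300, -0.6240, -0.7230, 0.1750, -0.4760, -0.6370]

-0.6300 -0.6240 -0.7230 0.1750 -0.4760 -0.6370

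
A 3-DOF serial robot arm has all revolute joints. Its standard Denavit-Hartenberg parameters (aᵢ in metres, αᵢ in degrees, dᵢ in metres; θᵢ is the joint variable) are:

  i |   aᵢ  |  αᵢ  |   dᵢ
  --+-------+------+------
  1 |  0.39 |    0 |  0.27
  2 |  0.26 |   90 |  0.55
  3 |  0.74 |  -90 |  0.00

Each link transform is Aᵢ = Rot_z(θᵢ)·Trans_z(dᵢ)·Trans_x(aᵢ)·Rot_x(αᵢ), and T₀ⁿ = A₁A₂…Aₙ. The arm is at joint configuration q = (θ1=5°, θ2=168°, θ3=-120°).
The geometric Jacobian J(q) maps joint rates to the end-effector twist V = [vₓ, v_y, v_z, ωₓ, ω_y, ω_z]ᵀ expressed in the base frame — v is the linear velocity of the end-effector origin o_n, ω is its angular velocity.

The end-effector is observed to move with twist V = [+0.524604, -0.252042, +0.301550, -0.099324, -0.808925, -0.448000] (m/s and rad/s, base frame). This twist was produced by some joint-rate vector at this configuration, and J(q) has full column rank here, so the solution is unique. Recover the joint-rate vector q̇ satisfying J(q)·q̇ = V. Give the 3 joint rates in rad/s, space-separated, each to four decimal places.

-0.3590 -0.0890 -0.8150

o_n = [0.4977, 0.0206, 0.1791]
J₁: ẑ×o_n = [-0.0206, 0.4977, 0.0000], ω = ẑ
J2: z=[0.0000, 0.0000, 1.0000] o=[0.3885, 0.0340, 0.2700] → [0.0134, 0.1092, -0.0000, 0.0000, 0.0000, 1.0000]
J3: z=[0.1219, 0.9925, 0.0000] o=[0.1305, 0.0657, 0.8200] → [-0.6361, 0.0781, -0.3700, 0.1219, 0.9925, 0.0000]
q̇ = J⁺·V = [-0.3590, -0.0890, -0.8150]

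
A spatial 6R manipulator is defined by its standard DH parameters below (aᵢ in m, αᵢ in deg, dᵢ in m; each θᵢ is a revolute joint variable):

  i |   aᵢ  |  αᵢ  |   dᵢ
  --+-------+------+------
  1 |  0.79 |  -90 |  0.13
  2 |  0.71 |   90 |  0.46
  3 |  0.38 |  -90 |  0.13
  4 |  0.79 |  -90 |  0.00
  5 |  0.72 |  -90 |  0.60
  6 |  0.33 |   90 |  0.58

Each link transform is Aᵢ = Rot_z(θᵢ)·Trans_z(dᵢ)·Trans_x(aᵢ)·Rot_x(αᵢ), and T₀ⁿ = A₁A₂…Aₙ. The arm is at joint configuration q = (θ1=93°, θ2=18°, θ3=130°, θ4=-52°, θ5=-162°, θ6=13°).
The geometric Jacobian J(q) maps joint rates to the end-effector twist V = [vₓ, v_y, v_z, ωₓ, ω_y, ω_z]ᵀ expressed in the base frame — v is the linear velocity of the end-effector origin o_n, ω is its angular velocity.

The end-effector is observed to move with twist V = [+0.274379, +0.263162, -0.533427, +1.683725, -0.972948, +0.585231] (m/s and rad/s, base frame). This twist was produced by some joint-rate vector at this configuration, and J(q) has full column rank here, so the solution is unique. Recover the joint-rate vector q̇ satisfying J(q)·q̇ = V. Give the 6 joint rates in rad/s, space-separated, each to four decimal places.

0.0350 -0.8700 0.0130 0.6170 0.0250 0.8140

o_n = [-0.5113, 0.2599, 0.0723]
J₁: ẑ×o_n = [-0.2599, -0.5113, 0.0000], ω = ẑ
J2: z=[-0.9986, -0.0523, 0.0000] o=[-0.0413, 0.7889, 0.1300] → [0.0030, -0.0576, 0.5037, -0.9986, -0.0523, 0.0000]
J3: z=[-0.0162, 0.3086, 0.9511] o=[-0.5361, 1.4392, -0.0894] → [1.1715, 0.0262, 0.0114, -0.0162, 0.3086, 0.9511]
J4: z=[0.6800, -0.6939, 0.2367] o=[-0.8167, 1.2321, 0.1097] → [0.2561, 0.0977, -0.4492, 0.6800, -0.6939, 0.2367]
J5: z=[-0.5677, -0.7027, -0.4290] o=[-1.1833, 1.1077, 0.7984] → [0.1464, -0.7004, 0.9535, -0.5677, -0.7027, -0.4290]
J6: z=[0.5034, -0.7086, 0.4945] o=[-1.0548, 0.6395, -0.0033] → [0.1342, 0.2307, 0.1941, 0.5034, -0.7086, 0.4945]
q̇ = J⁺·V = [0.0350, -0.8700, 0.0130, 0.6170, 0.0250, 0.8140]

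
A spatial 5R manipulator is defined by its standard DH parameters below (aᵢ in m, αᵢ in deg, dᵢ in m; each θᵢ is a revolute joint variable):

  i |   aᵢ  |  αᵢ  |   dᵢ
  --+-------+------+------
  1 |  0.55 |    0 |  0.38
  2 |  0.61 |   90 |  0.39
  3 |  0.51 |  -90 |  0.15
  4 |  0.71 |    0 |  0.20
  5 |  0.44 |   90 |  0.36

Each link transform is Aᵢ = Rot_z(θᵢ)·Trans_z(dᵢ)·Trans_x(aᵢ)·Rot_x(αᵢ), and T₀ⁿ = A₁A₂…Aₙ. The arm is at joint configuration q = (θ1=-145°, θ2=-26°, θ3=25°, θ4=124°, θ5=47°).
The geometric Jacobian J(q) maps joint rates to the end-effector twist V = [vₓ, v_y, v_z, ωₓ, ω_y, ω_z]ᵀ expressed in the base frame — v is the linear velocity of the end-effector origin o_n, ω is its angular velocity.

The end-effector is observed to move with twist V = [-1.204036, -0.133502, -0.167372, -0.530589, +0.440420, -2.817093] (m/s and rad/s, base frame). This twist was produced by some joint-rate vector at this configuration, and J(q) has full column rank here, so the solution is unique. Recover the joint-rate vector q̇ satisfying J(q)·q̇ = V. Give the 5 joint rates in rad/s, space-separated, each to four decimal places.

-0.9980 -0.8430 0.5180 -0.3010 -0.7760

o_n = [-0.4520, -0.8295, 1.1416]
J₁: ẑ×o_n = [0.8295, -0.4520, 0.0000], ω = ẑ
J2: z=[0.0000, 0.0000, 1.0000] o=[-0.4505, -0.3155, 0.3800] → [0.5140, -0.0015, 0.0000, 0.0000, 0.0000, 1.0000]
J3: z=[-0.1564, 0.9877, 0.0000] o=[-1.0530, -0.4109, 0.7700] → [0.3670, 0.0581, -0.5281, -0.1564, 0.9877, 0.0000]
J4: z=[0.4174, 0.0661, 0.9063] o=[-1.5330, -0.3350, 0.9855] → [0.4584, 0.9146, -0.2778, 0.4174, 0.0661, 0.9063]
J5: z=[0.4174, 0.0661, 0.9063] o=[-1.0021, -0.8469, 0.9990] → [-0.0064, 0.4390, -0.0291, 0.4174, 0.0661, 0.9063]
q̇ = J⁺·V = [-0.9980, -0.8430, 0.5180, -0.3010, -0.7760]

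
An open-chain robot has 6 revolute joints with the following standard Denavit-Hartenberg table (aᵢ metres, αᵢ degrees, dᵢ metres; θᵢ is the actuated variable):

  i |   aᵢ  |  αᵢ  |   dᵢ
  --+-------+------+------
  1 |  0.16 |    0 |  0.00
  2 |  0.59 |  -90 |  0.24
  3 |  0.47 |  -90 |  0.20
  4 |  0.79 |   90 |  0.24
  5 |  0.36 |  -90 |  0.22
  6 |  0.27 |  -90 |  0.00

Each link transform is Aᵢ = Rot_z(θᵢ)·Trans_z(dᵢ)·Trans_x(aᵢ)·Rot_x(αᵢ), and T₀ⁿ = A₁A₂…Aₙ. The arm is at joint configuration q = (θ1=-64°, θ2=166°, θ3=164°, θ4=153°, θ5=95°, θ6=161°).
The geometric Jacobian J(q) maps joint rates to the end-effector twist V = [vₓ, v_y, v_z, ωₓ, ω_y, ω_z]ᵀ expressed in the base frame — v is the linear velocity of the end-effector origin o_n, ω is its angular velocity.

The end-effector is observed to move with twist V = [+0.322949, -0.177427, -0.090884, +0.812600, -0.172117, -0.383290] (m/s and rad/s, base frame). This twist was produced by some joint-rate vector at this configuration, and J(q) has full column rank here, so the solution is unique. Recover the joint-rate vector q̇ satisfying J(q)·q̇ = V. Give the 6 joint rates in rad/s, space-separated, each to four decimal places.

0.8050 -0.6320 -0.1180 -0.4300 0.7880 0.1350

o_n = [0.2003, 0.5530, 0.6167]
J₁: ẑ×o_n = [-0.5530, 0.2003, 0.0000], ω = ẑ
J2: z=[0.0000, 0.0000, 1.0000] o=[0.0701, -0.1438, 0.0000] → [-0.6968, 0.1302, 0.0000, 0.0000, 0.0000, 1.0000]
J3: z=[-0.9781, -0.2079, 0.0000] o=[-0.0525, 0.4333, 0.2400] → [-0.0783, 0.3684, -0.0645, -0.9781, -0.2079, 0.0000]
J4: z=[0.0573, -0.2696, 0.9613] o=[-0.1542, -0.0502, 0.1105] → [-0.7163, 0.3118, 0.1302, 0.0573, -0.2696, 0.9613]
J5: z=[0.9623, -0.2416, -0.1251] o=[0.0697, 0.6215, 0.5352] → [-0.0283, -0.0948, -0.0344, 0.9623, -0.2416, -0.1251]
J6: z=[-0.2700, -0.9051, -0.3284] o=[0.2936, 0.4424, 0.8447] → [0.2427, -0.0309, -0.1142, -0.2700, -0.9051, -0.3284]
q̇ = J⁺·V = [0.8050, -0.6320, -0.1180, -0.4300, 0.7880, 0.1350]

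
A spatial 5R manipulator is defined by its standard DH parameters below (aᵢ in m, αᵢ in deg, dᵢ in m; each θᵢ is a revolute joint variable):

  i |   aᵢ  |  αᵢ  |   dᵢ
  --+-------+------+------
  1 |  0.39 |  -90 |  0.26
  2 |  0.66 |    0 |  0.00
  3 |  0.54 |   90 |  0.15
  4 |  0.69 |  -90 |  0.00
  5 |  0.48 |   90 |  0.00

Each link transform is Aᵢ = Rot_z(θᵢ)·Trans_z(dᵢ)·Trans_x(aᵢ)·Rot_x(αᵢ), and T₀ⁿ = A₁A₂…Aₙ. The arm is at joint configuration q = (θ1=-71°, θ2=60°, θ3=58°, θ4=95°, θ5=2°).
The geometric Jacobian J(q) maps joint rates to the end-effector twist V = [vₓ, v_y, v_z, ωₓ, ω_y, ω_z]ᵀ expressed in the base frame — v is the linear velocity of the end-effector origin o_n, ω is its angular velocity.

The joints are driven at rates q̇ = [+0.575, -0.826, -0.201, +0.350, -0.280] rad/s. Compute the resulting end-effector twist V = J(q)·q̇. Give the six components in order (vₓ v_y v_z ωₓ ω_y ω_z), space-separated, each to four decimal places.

o_n = [1.4062, -0.0441, -0.6905]
J₁: ẑ×o_n = [0.0441, 1.4062, -0.0000], ω = ẑ
J2: z=[0.9455, 0.3256, 0.0000] o=[0.1270, -0.3688, 0.2600] → [-0.3094, 0.8987, -0.1096, 0.9455, 0.3256, 0.0000]
J3: z=[0.9455, 0.3256, 0.0000] o=[0.2344, -0.6808, -0.3116] → [-0.1234, 0.3583, 0.2204, 0.9455, 0.3256, 0.0000]
J4: z=[0.2875, -0.8348, -0.4695] o=[0.2937, -0.3922, -0.7884] → [0.0817, -0.5504, 1.0289, 0.2875, -0.8348, -0.4695]
J5: z=[0.0699, -0.4706, 0.8796] o=[0.9528, -0.1951, -0.7353] → [-0.1539, 0.3957, 0.2239, 0.0699, -0.4706, 0.8796]
V = J·q̇ = [0.3775, -0.3092, 0.3436, -0.8900, -0.4948, 0.1644]

0.3775 -0.3092 0.3436 -0.8900 -0.4948 0.1644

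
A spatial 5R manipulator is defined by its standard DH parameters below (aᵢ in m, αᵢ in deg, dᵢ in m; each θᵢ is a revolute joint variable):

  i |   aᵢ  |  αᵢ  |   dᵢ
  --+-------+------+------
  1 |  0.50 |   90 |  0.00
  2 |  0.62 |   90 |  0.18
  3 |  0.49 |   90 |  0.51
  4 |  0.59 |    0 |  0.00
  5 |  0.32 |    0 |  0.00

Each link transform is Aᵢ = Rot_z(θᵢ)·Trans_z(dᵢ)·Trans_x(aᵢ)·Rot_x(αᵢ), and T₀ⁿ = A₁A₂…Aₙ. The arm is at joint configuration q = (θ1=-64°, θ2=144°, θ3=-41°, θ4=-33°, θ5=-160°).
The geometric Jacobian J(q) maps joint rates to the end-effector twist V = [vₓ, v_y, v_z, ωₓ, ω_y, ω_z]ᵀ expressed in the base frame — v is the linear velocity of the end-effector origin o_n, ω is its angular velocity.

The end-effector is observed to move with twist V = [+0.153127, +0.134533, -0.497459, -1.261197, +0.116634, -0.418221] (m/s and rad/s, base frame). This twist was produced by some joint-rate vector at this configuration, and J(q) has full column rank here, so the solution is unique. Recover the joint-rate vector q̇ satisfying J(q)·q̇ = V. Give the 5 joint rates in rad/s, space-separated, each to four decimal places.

o_n = [0.1214, 0.3477, 0.8739]
J₁: ẑ×o_n = [-0.3477, 0.1214, 0.0000], ω = ẑ
J2: z=[-0.8988, -0.4384, 0.0000] o=[0.2192, -0.4494, 0.0000] → [-0.3831, 0.7854, -0.7593, -0.8988, -0.4384, 0.0000]
J3: z=[0.2577, -0.5283, 0.8090] o=[-0.1625, -0.0775, 0.3644] → [-0.6131, 0.0984, 0.2595, 0.2577, -0.5283, 0.8090]
J4: z=[0.9110, -0.1462, -0.3856] o=[0.1267, 0.0629, 0.9944] → [0.1275, 0.1119, 0.2587, 0.9110, -0.1462, -0.3856]
J5: z=[0.9110, -0.1462, -0.3856] o=[0.2032, 0.6465, 0.9539] → [-0.1035, 0.1045, -0.2842, 0.9110, -0.1462, -0.3856]
q̇ = J⁺·V = [-0.5030, 0.4130, -0.3180, -0.6510, -0.2360]

-0.5030 0.4130 -0.3180 -0.6510 -0.2360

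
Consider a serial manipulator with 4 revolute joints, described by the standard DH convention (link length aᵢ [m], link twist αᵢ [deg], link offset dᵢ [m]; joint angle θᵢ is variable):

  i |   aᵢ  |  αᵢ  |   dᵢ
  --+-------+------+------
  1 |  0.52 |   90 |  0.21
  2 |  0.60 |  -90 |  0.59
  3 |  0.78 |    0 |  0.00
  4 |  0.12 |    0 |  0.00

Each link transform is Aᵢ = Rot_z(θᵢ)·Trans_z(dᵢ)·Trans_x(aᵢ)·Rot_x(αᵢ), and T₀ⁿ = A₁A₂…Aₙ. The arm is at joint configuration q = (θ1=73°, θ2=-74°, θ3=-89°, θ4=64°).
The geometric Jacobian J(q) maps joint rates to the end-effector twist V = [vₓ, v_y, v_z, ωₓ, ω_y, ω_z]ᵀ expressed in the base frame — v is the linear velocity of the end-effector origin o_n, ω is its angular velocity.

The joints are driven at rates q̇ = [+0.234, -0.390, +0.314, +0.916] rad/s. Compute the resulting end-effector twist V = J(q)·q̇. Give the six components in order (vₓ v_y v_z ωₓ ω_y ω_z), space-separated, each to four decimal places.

o_n = [1.5688, 0.2723, -0.4844]
J₁: ẑ×o_n = [-0.2723, 1.5688, 0.0000], ω = ẑ
J2: z=[0.9563, -0.2924, 0.0000] o=[0.1520, 0.4973, 0.2100] → [0.2030, 0.6640, 0.1991, 0.9563, -0.2924, 0.0000]
J3: z=[0.2810, 0.9193, 0.2756] o=[0.7646, 0.4829, -0.3668] → [-0.0501, 0.2547, -0.7984, 0.2810, 0.9193, 0.2756]
J4: z=[0.2810, 0.9193, 0.2756] o=[1.5115, 0.2585, -0.3798] → [-0.0999, 0.0452, -0.0487, 0.2810, 0.9193, 0.2756]
V = J·q̇ = [-0.2502, 0.2295, -0.3730, -0.0273, 1.2447, 0.5730]

-0.2502 0.2295 -0.3730 -0.0273 1.2447 0.5730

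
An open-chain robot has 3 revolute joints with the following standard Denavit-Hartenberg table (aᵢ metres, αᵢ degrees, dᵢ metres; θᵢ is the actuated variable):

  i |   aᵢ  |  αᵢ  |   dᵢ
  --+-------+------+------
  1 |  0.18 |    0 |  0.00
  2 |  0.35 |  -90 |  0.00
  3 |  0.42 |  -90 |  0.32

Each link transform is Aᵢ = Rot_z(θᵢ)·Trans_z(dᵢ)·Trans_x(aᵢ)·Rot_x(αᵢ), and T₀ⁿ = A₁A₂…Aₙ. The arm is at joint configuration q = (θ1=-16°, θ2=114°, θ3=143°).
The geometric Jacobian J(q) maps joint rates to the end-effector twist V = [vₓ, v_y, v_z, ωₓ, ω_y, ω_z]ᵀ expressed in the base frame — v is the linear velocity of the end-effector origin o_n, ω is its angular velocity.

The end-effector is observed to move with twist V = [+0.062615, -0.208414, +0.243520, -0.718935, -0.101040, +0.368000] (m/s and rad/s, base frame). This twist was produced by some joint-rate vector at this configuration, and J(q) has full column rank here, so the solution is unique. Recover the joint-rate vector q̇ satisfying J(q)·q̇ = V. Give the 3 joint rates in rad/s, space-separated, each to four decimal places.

o_n = [-0.1459, -0.0797, -0.2528]
J₁: ẑ×o_n = [0.0797, -0.1459, 0.0000], ω = ẑ
J2: z=[0.0000, 0.0000, 1.0000] o=[0.1730, -0.0496, 0.0000] → [0.0301, -0.3189, 0.0000, 0.0000, 0.0000, 1.0000]
J3: z=[-0.9903, -0.1392, 0.0000] o=[0.1243, 0.2970, 0.0000] → [0.0352, -0.2503, 0.3354, -0.9903, -0.1392, 0.0000]
q̇ = J⁺·V = [0.5240, -0.1560, 0.7260]

0.5240 -0.1560 0.7260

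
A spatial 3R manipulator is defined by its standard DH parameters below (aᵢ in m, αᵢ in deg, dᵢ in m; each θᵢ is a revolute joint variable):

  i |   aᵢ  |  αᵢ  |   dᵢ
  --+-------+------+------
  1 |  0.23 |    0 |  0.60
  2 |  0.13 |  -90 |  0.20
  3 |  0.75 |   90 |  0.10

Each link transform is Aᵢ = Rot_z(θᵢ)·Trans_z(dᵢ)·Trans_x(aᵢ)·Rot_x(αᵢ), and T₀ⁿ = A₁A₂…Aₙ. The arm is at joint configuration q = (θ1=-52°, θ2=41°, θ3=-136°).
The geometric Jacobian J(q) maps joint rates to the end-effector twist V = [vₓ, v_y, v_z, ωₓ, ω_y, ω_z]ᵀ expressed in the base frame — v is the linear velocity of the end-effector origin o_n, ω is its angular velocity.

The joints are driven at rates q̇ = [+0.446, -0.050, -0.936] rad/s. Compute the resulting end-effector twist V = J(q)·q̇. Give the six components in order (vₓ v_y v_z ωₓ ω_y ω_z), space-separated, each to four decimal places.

-0.4677 0.0046 -0.5050 -0.1786 -0.9188 0.3960

o_n = [-0.2413, -0.0049, 1.3210]
J₁: ẑ×o_n = [0.0049, -0.2413, 0.0000], ω = ẑ
J2: z=[0.0000, 0.0000, 1.0000] o=[0.1416, -0.1812, 0.6000] → [-0.1763, -0.3829, 0.0000, 0.0000, 0.0000, 1.0000]
J3: z=[0.1908, 0.9816, 0.0000] o=[0.2692, -0.2060, 0.8000] → [0.5114, -0.0994, 0.5395, 0.1908, 0.9816, 0.0000]
V = J·q̇ = [-0.4677, 0.0046, -0.5050, -0.1786, -0.9188, 0.3960]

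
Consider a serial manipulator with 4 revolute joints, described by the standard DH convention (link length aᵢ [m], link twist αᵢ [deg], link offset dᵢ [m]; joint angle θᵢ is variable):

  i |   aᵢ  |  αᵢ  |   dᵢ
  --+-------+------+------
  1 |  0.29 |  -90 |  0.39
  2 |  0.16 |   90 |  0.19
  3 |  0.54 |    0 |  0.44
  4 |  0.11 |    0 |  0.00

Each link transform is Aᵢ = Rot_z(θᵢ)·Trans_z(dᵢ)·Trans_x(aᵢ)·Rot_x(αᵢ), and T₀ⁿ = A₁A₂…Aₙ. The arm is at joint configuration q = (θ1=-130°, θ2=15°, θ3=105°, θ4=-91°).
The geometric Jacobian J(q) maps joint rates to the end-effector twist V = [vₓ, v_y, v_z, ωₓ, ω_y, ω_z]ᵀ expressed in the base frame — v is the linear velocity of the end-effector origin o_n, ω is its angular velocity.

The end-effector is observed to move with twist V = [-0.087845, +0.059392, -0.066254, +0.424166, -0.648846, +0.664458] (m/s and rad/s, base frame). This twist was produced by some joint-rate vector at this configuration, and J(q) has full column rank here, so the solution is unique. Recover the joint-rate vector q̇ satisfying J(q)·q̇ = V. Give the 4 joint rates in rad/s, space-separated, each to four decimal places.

-0.1730 0.7420 0.7650 0.1020

o_n = [0.2271, -0.8779, 0.7821]
J₁: ẑ×o_n = [0.8779, 0.2271, -0.0000], ω = ẑ
J2: z=[0.7660, -0.6428, 0.0000] o=[-0.1864, -0.2222, 0.3900] → [-0.2521, -0.3004, -0.2365, 0.7660, -0.6428, 0.0000]
J3: z=[-0.1664, -0.1983, 0.9659] o=[-0.1402, -0.4627, 0.3486] → [0.3151, 0.4269, 0.1419, -0.1664, -0.1983, 0.9659]
J4: z=[-0.1664, -0.1983, 0.9659] o=[0.2729, -0.7818, 0.8098] → [0.0983, -0.0489, 0.0069, -0.1664, -0.1983, 0.9659]
q̇ = J⁺·V = [-0.1730, 0.7420, 0.7650, 0.1020]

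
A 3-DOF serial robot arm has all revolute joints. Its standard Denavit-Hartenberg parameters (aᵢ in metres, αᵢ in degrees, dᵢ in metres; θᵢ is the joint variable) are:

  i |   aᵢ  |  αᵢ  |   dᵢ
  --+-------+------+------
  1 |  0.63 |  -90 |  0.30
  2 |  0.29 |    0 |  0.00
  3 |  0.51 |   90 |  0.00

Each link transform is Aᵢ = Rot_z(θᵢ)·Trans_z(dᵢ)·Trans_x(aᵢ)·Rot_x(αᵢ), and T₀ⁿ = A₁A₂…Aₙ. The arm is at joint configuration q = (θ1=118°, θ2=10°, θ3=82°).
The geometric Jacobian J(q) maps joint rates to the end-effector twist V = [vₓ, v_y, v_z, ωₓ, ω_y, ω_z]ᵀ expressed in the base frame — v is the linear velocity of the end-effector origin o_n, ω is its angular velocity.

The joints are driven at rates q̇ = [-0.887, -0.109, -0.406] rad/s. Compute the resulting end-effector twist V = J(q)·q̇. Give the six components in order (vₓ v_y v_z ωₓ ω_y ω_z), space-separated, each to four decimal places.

o_n = [-0.4215, 0.7927, -0.2600]
J₁: ẑ×o_n = [-0.7927, -0.4215, 0.0000], ω = ẑ
J2: z=[-0.8829, -0.4695, 0.0000] o=[-0.2958, 0.5563, 0.3000] → [0.2629, -0.4945, -0.2678, -0.8829, -0.4695, 0.0000]
J3: z=[-0.8829, -0.4695, 0.0000] o=[-0.4298, 0.8084, 0.2496] → [0.2393, -0.4500, 0.0178, -0.8829, -0.4695, 0.0000]
V = J·q̇ = [0.5773, 0.6105, 0.0220, 0.4547, 0.2418, -0.8870]

0.5773 0.6105 0.0220 0.4547 0.2418 -0.8870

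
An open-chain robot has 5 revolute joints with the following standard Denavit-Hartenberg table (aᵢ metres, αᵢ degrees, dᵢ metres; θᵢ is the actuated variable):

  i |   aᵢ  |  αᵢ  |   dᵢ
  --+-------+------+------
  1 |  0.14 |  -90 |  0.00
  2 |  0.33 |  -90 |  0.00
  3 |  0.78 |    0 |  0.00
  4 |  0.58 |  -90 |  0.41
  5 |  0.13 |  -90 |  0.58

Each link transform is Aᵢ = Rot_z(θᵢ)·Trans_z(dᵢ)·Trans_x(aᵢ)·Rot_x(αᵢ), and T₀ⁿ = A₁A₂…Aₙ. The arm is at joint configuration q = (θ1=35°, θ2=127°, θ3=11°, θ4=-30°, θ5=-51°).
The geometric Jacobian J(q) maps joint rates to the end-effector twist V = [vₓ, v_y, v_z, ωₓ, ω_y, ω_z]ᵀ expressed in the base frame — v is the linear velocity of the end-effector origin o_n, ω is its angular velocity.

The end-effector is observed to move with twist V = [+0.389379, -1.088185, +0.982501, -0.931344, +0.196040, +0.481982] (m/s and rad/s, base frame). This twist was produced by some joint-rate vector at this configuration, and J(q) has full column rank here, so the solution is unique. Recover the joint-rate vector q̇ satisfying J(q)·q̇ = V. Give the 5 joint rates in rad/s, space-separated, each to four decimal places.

-0.1370 0.3960 0.7470 0.1450 -0.3160

o_n = [-0.8850, -1.2078, -1.2181]
J₁: ẑ×o_n = [1.2078, -0.8850, 0.0000], ω = ẑ
J2: z=[-0.5736, 0.8192, 0.0000] o=[0.1147, 0.0803, 0.0000] → [-0.9978, -0.6986, 1.5577, -0.5736, 0.8192, 0.0000]
J3: z=[-0.6542, -0.4581, 0.6018] o=[-0.0480, -0.0336, -0.2635] → [1.1439, -1.1282, 0.3848, -0.6542, -0.4581, 0.6018]
J4: z=[-0.6542, -0.4581, 0.6018] o=[-0.3401, -0.4198, -0.8750] → [0.6314, -0.5523, 0.2659, -0.6542, -0.4581, 0.6018]
J5: z=[0.3818, -0.8869, -0.2600] o=[-0.9870, -0.6423, -1.0663] → [-0.0124, 0.0314, -0.1255, 0.3818, -0.8869, -0.2600]
q̇ = J⁺·V = [-0.1370, 0.3960, 0.7470, 0.1450, -0.3160]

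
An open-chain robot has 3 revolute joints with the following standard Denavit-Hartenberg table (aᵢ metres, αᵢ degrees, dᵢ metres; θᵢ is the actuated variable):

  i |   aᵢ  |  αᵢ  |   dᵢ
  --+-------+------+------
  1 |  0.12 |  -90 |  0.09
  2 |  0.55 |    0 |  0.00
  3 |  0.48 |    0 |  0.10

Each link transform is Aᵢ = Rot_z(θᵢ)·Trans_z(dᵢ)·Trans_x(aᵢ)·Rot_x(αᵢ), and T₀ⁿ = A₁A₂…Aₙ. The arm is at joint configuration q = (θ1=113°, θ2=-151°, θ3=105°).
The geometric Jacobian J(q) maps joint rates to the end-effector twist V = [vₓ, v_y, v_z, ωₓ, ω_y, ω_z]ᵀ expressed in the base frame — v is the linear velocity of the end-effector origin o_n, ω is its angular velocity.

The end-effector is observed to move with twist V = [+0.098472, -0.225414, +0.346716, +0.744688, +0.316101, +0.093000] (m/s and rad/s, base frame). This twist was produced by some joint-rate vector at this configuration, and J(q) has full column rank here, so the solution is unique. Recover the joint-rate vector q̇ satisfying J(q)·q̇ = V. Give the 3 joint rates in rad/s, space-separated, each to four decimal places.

0.0930 0.1600 -0.9690

o_n = [-0.0813, -0.0645, 0.7019]
J₁: ẑ×o_n = [0.0645, -0.0813, 0.0000], ω = ẑ
J2: z=[-0.9205, -0.3907, 0.0000] o=[-0.0469, 0.1105, 0.0900] → [-0.2391, 0.5633, 0.1476, -0.9205, -0.3907, 0.0000]
J3: z=[-0.9205, -0.3907, 0.0000] o=[0.1411, -0.3323, 0.3566] → [-0.1349, 0.3178, -0.3334, -0.9205, -0.3907, 0.0000]
q̇ = J⁺·V = [0.0930, 0.1600, -0.9690]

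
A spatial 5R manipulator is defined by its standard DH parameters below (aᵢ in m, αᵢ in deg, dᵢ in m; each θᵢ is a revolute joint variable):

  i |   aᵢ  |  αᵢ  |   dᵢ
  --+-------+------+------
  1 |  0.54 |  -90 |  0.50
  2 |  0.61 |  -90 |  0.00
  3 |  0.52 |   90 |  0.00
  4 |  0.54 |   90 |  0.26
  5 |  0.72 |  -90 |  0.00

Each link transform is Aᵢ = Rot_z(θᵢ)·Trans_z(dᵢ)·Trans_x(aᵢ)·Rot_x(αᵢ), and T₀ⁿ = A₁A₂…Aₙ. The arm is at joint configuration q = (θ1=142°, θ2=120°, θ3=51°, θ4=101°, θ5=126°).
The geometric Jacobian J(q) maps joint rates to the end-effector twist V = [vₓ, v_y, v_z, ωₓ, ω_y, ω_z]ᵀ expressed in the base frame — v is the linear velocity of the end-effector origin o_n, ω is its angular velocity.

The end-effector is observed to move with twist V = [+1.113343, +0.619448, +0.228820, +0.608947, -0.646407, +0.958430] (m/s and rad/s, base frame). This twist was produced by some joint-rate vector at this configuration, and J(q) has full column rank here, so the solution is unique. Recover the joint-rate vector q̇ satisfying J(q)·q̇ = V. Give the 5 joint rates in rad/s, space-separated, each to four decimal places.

o_n = [0.1862, -0.3274, -0.8092]
J₁: ẑ×o_n = [0.3274, 0.1862, -0.0000], ω = ẑ
J2: z=[-0.6157, -0.7880, 0.0000] o=[-0.4255, 0.3325, 0.5000] → [1.0317, -0.8060, 0.8883, -0.6157, -0.7880, 0.0000]
J3: z=[0.6824, -0.5332, 0.5000] o=[-0.1852, 0.1447, -0.0283] → [0.6524, 0.7186, -0.1242, 0.6824, -0.5332, 0.5000]
J4: z=[-0.0812, -0.7351, -0.6730] o=[0.1926, 0.3624, -0.3117] → [-0.0985, -0.0361, 0.0513, -0.0812, -0.7351, -0.6730]
J5: z=[0.8433, 0.3092, -0.4396] o=[0.4583, -0.1545, -0.1655] → [-0.2751, 0.6625, -0.0616, 0.8433, 0.3092, -0.4396]
q̇ = J⁺·V = [0.6080, 0.4050, 0.8780, -0.0650, 0.3010]

0.6080 0.4050 0.8780 -0.0650 0.3010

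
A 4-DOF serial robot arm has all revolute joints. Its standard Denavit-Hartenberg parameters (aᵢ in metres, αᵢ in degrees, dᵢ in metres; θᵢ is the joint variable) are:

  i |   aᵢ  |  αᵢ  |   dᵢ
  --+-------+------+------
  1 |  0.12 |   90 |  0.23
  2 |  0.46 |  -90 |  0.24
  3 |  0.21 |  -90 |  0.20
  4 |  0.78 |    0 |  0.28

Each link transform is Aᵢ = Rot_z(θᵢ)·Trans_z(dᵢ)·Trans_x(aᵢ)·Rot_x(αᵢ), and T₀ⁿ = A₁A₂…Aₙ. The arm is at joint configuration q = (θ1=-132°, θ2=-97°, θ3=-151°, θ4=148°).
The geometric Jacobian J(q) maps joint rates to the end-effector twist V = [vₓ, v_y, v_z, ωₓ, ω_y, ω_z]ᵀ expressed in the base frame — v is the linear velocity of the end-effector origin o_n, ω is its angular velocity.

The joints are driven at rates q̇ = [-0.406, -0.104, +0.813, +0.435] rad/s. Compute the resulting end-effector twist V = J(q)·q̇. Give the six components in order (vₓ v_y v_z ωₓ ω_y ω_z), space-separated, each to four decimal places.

o_n = [-0.0555, 0.3359, -0.7272]
J₁: ẑ×o_n = [-0.3359, -0.0555, 0.0000], ω = ẑ
J2: z=[-0.7431, 0.6691, 0.0000] o=[-0.0803, -0.0892, 0.2300] → [-0.6405, -0.7114, -0.3325, -0.7431, 0.6691, 0.0000]
J3: z=[-0.6641, -0.7376, -0.1219] o=[-0.2211, 0.1131, -0.2266] → [0.3964, -0.3527, -0.0258, -0.6641, -0.7376, -0.1219]
J4: z=[-0.6104, 0.6291, -0.4812] o=[-0.4446, 0.0170, -0.0686] → [-0.2609, -0.5893, -0.4394, -0.6104, 0.6291, -0.4812]
V = J·q̇ = [0.4118, -0.4465, -0.1776, -0.7282, -0.3956, -0.7144]

0.4118 -0.4465 -0.1776 -0.7282 -0.3956 -0.7144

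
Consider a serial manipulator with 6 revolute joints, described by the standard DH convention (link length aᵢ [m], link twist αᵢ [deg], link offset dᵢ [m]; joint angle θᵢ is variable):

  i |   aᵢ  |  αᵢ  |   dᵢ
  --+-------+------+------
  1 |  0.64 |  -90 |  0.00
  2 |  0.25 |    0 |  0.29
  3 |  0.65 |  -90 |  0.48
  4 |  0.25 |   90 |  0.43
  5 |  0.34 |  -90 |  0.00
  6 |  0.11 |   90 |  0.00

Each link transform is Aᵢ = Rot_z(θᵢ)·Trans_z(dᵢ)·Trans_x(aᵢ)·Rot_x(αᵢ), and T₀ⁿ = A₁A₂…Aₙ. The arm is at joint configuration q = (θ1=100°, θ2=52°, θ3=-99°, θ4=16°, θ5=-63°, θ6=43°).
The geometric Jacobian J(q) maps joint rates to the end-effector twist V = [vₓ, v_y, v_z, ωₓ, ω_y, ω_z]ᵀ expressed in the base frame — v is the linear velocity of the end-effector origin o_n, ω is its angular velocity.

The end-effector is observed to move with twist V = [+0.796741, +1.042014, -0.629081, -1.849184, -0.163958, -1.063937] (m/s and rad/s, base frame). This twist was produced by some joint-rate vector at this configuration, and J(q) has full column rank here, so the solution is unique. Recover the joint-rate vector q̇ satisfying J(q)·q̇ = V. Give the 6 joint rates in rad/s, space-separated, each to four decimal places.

o_n = [-0.8372, 1.4290, 0.5354]
J₁: ẑ×o_n = [-1.4290, -0.8372, 0.0000], ω = ẑ
J2: z=[-0.9848, -0.1736, 0.0000] o=[-0.1111, 0.6303, 0.0000] → [-0.0930, 0.5273, -0.9126, -0.9848, -0.1736, 0.0000]
J3: z=[-0.9848, -0.1736, 0.0000] o=[-0.4235, 0.7315, -0.1970] → [-0.1272, 0.7213, -0.7587, -0.9848, -0.1736, 0.0000]
J4: z=[-0.1270, 0.7202, -0.6820] o=[-0.9731, 1.0847, 0.2784] → [0.4199, -0.0601, -0.1416, -0.1270, 0.7202, -0.6820]
J5: z=[-0.9793, 0.0182, 0.2016] o=[-0.9883, 1.5678, 0.1609] → [0.0348, 0.3973, 0.1332, -0.9793, 0.0182, 0.2016]
J6: z=[0.0828, 0.9449, 0.3168] o=[-0.9255, 1.4566, 0.4760] → [0.0649, 0.0231, -0.0857, 0.0828, 0.9449, 0.3168]
q̇ = J⁺·V = [-0.3470, 0.5260, 0.2640, 0.9580, 0.9040, -0.7760]

-0.3470 0.5260 0.2640 0.9580 0.9040 -0.7760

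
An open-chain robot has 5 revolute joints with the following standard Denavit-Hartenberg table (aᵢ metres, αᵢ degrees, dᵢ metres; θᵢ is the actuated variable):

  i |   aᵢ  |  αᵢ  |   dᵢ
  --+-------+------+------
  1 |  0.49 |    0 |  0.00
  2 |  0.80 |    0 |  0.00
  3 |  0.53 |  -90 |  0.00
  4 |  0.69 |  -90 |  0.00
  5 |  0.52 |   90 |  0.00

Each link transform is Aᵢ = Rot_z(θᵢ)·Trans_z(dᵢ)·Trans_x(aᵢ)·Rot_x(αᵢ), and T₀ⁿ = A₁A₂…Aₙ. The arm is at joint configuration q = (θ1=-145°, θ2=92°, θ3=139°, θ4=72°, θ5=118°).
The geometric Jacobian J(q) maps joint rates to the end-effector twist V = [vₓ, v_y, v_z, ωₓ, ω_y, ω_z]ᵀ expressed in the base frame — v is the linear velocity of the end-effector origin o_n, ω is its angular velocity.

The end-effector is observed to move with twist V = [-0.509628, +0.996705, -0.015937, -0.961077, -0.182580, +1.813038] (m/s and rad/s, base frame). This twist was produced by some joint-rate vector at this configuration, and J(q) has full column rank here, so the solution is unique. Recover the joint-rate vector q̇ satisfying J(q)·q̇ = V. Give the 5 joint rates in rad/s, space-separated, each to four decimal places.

0.1930 0.9520 0.7490 0.9460 0.2620

o_n = [0.5847, -0.2858, -0.4241]
J₁: ẑ×o_n = [0.2858, 0.5847, -0.0000], ω = ẑ
J2: z=[0.0000, 0.0000, 1.0000] o=[-0.4014, -0.2811, 0.0000] → [0.0048, 0.9860, -0.0000, 0.0000, 0.0000, 1.0000]
J3: z=[0.0000, 0.0000, 1.0000] o=[0.0801, -0.9200, 0.0000] → [-0.6341, 0.5046, 0.0000, 0.0000, 0.0000, 1.0000]
J4: z=[-0.9976, 0.0698, 0.0000] o=[0.1170, -0.3913, 0.0000] → [-0.0296, -0.4230, -0.1378, -0.9976, 0.0698, 0.0000]
J5: z=[-0.0663, -0.9487, -0.3090] o=[0.1319, -0.1785, -0.6562] → [-0.2534, -0.1245, 0.4367, -0.0663, -0.9487, -0.3090]
q̇ = J⁺·V = [0.1930, 0.9520, 0.7490, 0.9460, 0.2620]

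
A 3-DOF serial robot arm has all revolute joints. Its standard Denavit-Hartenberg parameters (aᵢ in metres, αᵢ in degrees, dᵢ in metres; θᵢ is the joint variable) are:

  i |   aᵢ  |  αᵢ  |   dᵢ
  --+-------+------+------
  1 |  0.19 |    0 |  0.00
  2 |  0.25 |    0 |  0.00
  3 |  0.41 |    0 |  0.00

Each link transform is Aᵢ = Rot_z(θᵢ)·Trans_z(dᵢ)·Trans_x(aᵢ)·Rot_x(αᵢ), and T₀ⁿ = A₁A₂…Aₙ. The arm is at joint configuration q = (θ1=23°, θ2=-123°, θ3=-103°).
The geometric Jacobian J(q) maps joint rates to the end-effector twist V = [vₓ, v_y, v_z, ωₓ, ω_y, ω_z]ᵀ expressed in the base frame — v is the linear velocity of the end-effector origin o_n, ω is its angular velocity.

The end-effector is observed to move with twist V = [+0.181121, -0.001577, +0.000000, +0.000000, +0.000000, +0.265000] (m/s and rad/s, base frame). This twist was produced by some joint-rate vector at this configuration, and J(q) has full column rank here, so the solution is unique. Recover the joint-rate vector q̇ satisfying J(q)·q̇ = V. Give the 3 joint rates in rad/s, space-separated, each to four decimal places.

o_n = [-0.2459, -0.0118, 0.0000]
J₁: ẑ×o_n = [0.0118, -0.2459, 0.0000], ω = ẑ
J2: z=[0.0000, 0.0000, 1.0000] o=[0.1749, 0.0742, 0.0000] → [0.0860, -0.4208, 0.0000, 0.0000, 0.0000, 1.0000]
J3: z=[0.0000, 0.0000, 1.0000] o=[0.1315, -0.1720, 0.0000] → [-0.1602, -0.3774, 0.0000, 0.0000, 0.0000, 1.0000]
q̇ = J⁺·V = [0.8520, 0.3130, -0.9000]

0.8520 0.3130 -0.9000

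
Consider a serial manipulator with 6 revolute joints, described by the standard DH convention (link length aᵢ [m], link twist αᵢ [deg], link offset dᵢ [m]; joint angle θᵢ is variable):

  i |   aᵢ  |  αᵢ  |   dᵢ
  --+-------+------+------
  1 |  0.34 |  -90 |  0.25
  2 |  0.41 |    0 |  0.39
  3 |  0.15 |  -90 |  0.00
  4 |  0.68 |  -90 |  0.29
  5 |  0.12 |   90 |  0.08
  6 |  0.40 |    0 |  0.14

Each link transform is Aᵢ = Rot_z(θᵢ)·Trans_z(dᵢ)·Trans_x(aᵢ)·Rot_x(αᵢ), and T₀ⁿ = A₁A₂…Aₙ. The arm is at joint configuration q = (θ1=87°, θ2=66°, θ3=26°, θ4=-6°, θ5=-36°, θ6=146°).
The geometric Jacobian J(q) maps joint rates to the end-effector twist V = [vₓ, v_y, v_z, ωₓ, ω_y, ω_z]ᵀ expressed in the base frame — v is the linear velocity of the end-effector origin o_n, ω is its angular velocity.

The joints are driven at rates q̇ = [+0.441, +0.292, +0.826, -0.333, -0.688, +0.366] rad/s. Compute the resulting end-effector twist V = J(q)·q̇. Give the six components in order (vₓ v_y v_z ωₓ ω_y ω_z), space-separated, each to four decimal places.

-0.3892 -0.5925 0.2640 -1.7749 0.1399 0.7254

o_n = [-0.1216, 0.2136, -0.7204]
J₁: ẑ×o_n = [-0.2136, -0.1216, 0.0000], ω = ẑ
J2: z=[-0.9986, 0.0523, 0.0000] o=[0.0178, 0.3395, 0.2500] → [-0.0508, -0.9690, 0.1331, -0.9986, 0.0523, 0.0000]
J3: z=[-0.9986, 0.0523, 0.0000] o=[-0.3629, 0.5265, -0.1246] → [-0.0312, -0.5950, 0.2999, -0.9986, 0.0523, 0.0000]
J4: z=[-0.0523, -0.9980, 0.0349] o=[-0.3632, 0.5213, -0.2745] → [0.4558, -0.0149, 0.2573, -0.0523, -0.9980, 0.0349]
J5: z=[0.9930, -0.0557, -0.1045] o=[-0.4506, 0.2120, -0.9402] → [-0.0121, -0.2527, 0.0199, 0.9930, -0.0557, -0.1045]
J6: z=[0.0201, -0.7903, 0.6124] o=[-0.3852, 0.1343, -1.0426] → [-0.3032, 0.1550, 0.2099, 0.0201, -0.7903, 0.6124]
V = J·q̇ = [-0.3892, -0.5925, 0.2640, -1.7749, 0.1399, 0.7254]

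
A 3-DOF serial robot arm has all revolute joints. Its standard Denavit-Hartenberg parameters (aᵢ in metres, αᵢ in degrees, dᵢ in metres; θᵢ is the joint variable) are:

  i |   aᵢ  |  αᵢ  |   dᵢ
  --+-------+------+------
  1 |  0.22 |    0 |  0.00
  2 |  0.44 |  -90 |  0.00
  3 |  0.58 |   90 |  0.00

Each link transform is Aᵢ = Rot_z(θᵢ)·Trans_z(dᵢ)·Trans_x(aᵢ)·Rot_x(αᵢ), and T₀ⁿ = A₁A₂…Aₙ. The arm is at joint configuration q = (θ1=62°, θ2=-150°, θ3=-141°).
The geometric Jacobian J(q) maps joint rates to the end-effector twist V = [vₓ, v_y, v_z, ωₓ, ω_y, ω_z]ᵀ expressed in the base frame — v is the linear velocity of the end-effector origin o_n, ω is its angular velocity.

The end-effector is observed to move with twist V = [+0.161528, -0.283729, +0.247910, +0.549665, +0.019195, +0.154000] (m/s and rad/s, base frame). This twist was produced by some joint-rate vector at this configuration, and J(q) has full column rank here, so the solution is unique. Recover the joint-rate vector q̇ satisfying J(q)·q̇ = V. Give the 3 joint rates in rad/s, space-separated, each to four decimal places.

-0.8040 0.9580 0.5500

o_n = [0.1029, 0.2050, 0.3650]
J₁: ẑ×o_n = [-0.2050, 0.1029, 0.0000], ω = ẑ
J2: z=[0.0000, 0.0000, 1.0000] o=[0.1033, 0.1942, 0.0000] → [-0.0107, -0.0004, 0.0000, 0.0000, 0.0000, 1.0000]
J3: z=[0.9994, 0.0349, 0.0000] o=[0.1186, -0.2455, 0.0000] → [0.0127, -0.3648, 0.4507, 0.9994, 0.0349, 0.0000]
q̇ = J⁺·V = [-0.8040, 0.9580, 0.5500]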